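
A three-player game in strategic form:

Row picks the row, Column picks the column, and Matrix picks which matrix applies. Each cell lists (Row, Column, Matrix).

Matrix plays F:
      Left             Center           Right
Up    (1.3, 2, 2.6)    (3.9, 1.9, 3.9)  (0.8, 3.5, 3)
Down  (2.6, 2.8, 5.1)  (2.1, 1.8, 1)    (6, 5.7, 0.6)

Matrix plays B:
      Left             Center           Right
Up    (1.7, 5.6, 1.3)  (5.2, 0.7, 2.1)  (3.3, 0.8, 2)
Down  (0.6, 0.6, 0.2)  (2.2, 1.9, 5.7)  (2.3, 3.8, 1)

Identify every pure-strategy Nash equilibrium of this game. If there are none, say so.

No pure-strategy Nash equilibrium.

(Up, Left, F): Row can switch to Down (1.3 → 2.6). Not NE.
(Up, Left, B): Matrix can switch to F (1.3 → 2.6). Not NE.
(Up, Center, F): Column can switch to Left (1.9 → 2). Not NE.
(Up, Center, B): Column can switch to Left (0.7 → 5.6). Not NE.
(Up, Right, F): Row can switch to Down (0.8 → 6). Not NE.
(Up, Right, B): Column can switch to Left (0.8 → 5.6). Not NE.
(The remaining 6 profiles each have a profitable deviation by the same check.)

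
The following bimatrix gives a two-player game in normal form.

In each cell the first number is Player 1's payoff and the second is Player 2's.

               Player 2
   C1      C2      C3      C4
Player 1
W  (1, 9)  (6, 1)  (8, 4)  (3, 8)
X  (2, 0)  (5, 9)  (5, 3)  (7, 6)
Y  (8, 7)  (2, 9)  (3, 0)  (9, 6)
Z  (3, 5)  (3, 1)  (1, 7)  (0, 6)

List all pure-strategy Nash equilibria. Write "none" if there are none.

This game has no pure Nash equilibrium.

Player 1 against C1: payoffs 1, 2, 8, 3 → best response Y.
Player 1 against C2: payoffs 6, 5, 2, 3 → best response W.
Player 1 against C3: payoffs 8, 5, 3, 1 → best response W.
Player 1 against C4: payoffs 3, 7, 9, 0 → best response Y.
Player 2 against W: payoffs 9, 1, 4, 8 → best response C1.
Player 2 against X: payoffs 0, 9, 3, 6 → best response C2.
Player 2 against Y: payoffs 7, 9, 0, 6 → best response C2.
Player 2 against Z: payoffs 5, 1, 7, 6 → best response C3.
No profile is a mutual best response for all players.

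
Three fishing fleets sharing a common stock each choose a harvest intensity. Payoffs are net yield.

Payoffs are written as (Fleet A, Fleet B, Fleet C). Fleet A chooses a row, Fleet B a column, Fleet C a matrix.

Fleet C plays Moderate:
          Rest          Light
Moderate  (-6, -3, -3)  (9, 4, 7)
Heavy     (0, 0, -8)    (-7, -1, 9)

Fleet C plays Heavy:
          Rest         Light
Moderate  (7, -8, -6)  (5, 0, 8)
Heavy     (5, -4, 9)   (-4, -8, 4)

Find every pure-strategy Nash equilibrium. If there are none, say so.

(Moderate, Light, Heavy)

(Moderate, Rest, Moderate): Fleet A can switch to Heavy (-6 → 0). Not NE.
(Moderate, Rest, Heavy): Fleet B can switch to Light (-8 → 0). Not NE.
(Moderate, Light, Moderate): Fleet C can switch to Heavy (7 → 8). Not NE.
(Moderate, Light, Heavy): Fleet A gets 5, best alternative -4; Fleet B gets 0, best alternative -8; Fleet C gets 8, best alternative 7. No profitable deviation — NE.
(Heavy, Rest, Moderate): Fleet C can switch to Heavy (-8 → 9). Not NE.
(Heavy, Rest, Heavy): Fleet A can switch to Moderate (5 → 7). Not NE.
(Heavy, Light, Moderate): Fleet A can switch to Moderate (-7 → 9). Not NE.
(Heavy, Light, Heavy): Fleet A can switch to Moderate (-4 → 5). Not NE.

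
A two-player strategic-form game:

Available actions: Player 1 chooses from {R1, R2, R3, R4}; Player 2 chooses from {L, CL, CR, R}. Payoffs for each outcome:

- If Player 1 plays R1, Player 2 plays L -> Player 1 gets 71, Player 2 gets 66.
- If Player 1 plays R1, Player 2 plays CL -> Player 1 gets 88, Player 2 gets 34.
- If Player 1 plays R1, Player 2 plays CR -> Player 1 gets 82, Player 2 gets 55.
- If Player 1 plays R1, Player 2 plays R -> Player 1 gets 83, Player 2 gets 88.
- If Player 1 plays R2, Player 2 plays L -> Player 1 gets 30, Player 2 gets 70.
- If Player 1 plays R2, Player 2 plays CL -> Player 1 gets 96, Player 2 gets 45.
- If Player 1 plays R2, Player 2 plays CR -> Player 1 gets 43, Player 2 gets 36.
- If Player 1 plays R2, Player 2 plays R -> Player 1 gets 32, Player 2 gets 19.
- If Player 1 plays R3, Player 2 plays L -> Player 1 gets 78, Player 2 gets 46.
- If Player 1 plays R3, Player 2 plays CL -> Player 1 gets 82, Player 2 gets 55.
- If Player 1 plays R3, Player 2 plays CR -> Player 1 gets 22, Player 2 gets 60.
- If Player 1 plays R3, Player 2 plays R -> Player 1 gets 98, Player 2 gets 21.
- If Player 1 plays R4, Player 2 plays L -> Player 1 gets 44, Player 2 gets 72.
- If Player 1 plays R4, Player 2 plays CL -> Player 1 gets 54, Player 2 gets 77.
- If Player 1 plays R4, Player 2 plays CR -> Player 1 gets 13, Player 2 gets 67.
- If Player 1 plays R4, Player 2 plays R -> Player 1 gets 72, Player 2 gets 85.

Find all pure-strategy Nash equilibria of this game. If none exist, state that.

There is no pure-strategy Nash equilibrium.

(R1, L): Player 1 can switch to R3 (71 → 78). Not NE.
(R1, CL): Player 1 can switch to R2 (88 → 96). Not NE.
(R1, CR): Player 2 can switch to L (55 → 66). Not NE.
(R1, R): Player 1 can switch to R3 (83 → 98). Not NE.
(R2, L): Player 1 can switch to R1 (30 → 71). Not NE.
(R2, CL): Player 2 can switch to L (45 → 70). Not NE.
(R2, CR): Player 1 can switch to R1 (43 → 82). Not NE.
(R2, R): Player 1 can switch to R1 (32 → 83). Not NE.
(R3, L): Player 2 can switch to CL (46 → 55). Not NE.
(R3, CL): Player 1 can switch to R1 (82 → 88). Not NE.
(The remaining 6 profiles each have a profitable deviation by the same check.)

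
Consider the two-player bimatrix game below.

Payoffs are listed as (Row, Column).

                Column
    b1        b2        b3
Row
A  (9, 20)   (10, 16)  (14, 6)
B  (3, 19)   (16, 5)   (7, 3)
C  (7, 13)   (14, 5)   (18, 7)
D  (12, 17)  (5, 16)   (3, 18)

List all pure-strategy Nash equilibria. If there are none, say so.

(A, b1): Row can switch to D (9 → 12). Not NE.
(A, b2): Row can switch to B (10 → 16). Not NE.
(A, b3): Row can switch to C (14 → 18). Not NE.
(B, b1): Row can switch to A (3 → 9). Not NE.
(B, b2): Column can switch to b1 (5 → 19). Not NE.
(B, b3): Row can switch to A (7 → 14). Not NE.
(C, b1): Row can switch to A (7 → 9). Not NE.
(C, b2): Row can switch to B (14 → 16). Not NE.
(C, b3): Column can switch to b1 (7 → 13). Not NE.
(D, b1): Column can switch to b3 (17 → 18). Not NE.
(D, b2): Row can switch to A (5 → 10). Not NE.
(D, b3): Row can switch to A (3 → 14). Not NE.

No pure-strategy Nash equilibrium.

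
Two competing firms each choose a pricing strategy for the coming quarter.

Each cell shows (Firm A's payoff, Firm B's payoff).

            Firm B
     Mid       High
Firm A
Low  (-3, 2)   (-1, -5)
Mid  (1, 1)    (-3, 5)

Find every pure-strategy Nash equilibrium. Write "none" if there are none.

There is no pure-strategy Nash equilibrium.

For each player, find the best response to each opponent profile; mutual best responses are the pure NE.
Firm A against Mid: payoffs -3, 1 → best response Mid.
Firm A against High: payoffs -1, -3 → best response Low.
Firm B against Low: payoffs 2, -5 → best response Mid.
Firm B against Mid: payoffs 1, 5 → best response High.
No profile is a mutual best response for all players.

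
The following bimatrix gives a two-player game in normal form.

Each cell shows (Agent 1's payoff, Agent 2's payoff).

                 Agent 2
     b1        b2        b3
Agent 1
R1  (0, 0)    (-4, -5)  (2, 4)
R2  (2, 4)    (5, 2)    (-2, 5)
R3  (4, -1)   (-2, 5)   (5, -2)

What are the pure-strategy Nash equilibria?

No pure-strategy Nash equilibrium.

For each strategy profile, look for a profitable unilateral deviation.
(R1, b1): Agent 1 can switch to R2 (0 → 2). Not NE.
(R1, b2): Agent 1 can switch to R2 (-4 → 5). Not NE.
(R1, b3): Agent 1 can switch to R3 (2 → 5). Not NE.
(R2, b1): Agent 1 can switch to R3 (2 → 4). Not NE.
(R2, b2): Agent 2 can switch to b1 (2 → 4). Not NE.
(R2, b3): Agent 1 can switch to R1 (-2 → 2). Not NE.
(The remaining 3 profiles each have a profitable deviation by the same check.)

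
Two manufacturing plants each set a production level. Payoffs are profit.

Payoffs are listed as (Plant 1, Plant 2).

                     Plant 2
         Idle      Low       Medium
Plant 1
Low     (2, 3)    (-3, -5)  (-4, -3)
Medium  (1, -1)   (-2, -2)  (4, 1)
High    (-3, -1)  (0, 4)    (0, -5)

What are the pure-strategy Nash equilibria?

The pure Nash equilibria are (Low, Idle) and (Medium, Medium) and (High, Low).

(Low, Idle): Plant 1 gets 2, best alternative 1; Plant 2 gets 3, best alternative -3. No profitable deviation — NE.
(Low, Low): Plant 1 can switch to Medium (-3 → -2). Not NE.
(Low, Medium): Plant 1 can switch to Medium (-4 → 4). Not NE.
(Medium, Idle): Plant 1 can switch to Low (1 → 2). Not NE.
(Medium, Low): Plant 1 can switch to High (-2 → 0). Not NE.
(Medium, Medium): Plant 1 gets 4, best alternative 0; Plant 2 gets 1, best alternative -1. No profitable deviation — NE.
(High, Idle): Plant 1 can switch to Low (-3 → 2). Not NE.
(High, Low): Plant 1 gets 0, best alternative -2; Plant 2 gets 4, best alternative -1. No profitable deviation — NE.
(High, Medium): Plant 1 can switch to Medium (0 → 4). Not NE.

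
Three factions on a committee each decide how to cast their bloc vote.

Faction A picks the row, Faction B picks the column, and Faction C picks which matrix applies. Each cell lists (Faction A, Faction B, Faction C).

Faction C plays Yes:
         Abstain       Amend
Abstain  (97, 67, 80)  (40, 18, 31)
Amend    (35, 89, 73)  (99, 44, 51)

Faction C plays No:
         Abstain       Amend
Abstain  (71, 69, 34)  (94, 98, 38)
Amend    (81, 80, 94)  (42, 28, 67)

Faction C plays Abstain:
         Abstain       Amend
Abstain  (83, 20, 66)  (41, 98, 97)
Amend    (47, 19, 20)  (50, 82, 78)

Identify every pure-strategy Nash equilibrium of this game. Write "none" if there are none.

Pure-strategy Nash equilibria: (Abstain, Abstain, Yes) and (Amend, Abstain, No) and (Amend, Amend, Abstain)

Faction A against (Abstain, Yes): payoffs 97, 35 → best response Abstain.
Faction A against (Abstain, No): payoffs 71, 81 → best response Amend.
Faction A against (Abstain, Abstain): payoffs 83, 47 → best response Abstain.
Faction A against (Amend, Yes): payoffs 40, 99 → best response Amend.
Faction A against (Amend, No): payoffs 94, 42 → best response Abstain.
Faction A against (Amend, Abstain): payoffs 41, 50 → best response Amend.
Faction B against (Abstain, Yes): payoffs 67, 18 → best response Abstain.
Faction B against (Abstain, No): payoffs 69, 98 → best response Amend.
Faction B against (Abstain, Abstain): payoffs 20, 98 → best response Amend.
Faction B against (Amend, Yes): payoffs 89, 44 → best response Abstain.
Faction B against (Amend, No): payoffs 80, 28 → best response Abstain.
Faction B against (Amend, Abstain): payoffs 19, 82 → best response Amend.
Faction C against (Abstain, Abstain): payoffs 80, 34, 66 → best response Yes.
Faction C against (Abstain, Amend): payoffs 31, 38, 97 → best response Abstain.
Faction C against (Amend, Abstain): payoffs 73, 94, 20 → best response No.
Faction C against (Amend, Amend): payoffs 51, 67, 78 → best response Abstain.
Mutual best responses: (Abstain, Abstain, Yes); (Amend, Abstain, No); (Amend, Amend, Abstain).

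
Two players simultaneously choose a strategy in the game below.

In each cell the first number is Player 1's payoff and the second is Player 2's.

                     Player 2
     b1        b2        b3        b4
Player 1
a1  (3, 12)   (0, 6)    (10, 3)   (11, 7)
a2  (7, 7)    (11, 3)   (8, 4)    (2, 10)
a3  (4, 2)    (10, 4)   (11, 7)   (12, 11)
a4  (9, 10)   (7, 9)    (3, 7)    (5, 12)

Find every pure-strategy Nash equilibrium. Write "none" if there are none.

Pure NE: (a3, b4)

Mark each player's best response to every combination of opponents' strategies; a profile where every player is best-responding is a pure Nash equilibrium.
Player 1 against b1: payoffs 3, 7, 4, 9 → best response a4.
Player 1 against b2: payoffs 0, 11, 10, 7 → best response a2.
Player 1 against b3: payoffs 10, 8, 11, 3 → best response a3.
Player 1 against b4: payoffs 11, 2, 12, 5 → best response a3.
Player 2 against a1: payoffs 12, 6, 3, 7 → best response b1.
Player 2 against a2: payoffs 7, 3, 4, 10 → best response b4.
Player 2 against a3: payoffs 2, 4, 7, 11 → best response b4.
Player 2 against a4: payoffs 10, 9, 7, 12 → best response b4.
Mutual best responses: (a3, b4).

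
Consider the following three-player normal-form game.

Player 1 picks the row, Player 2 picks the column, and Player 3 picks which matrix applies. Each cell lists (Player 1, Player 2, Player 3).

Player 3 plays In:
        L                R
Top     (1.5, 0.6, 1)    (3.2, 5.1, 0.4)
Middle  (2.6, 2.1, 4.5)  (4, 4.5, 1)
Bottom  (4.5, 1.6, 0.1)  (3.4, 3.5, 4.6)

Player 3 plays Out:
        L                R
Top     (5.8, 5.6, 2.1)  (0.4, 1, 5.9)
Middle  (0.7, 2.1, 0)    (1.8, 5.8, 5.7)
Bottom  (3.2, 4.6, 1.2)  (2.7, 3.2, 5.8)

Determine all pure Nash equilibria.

For each strategy profile, look for a profitable unilateral deviation.
(Top, L, In): Player 1 can switch to Middle (1.5 → 2.6). Not NE.
(Top, L, Out): Player 1 gets 5.8, best alternative 3.2; Player 2 gets 5.6, best alternative 1; Player 3 gets 2.1, best alternative 1. No profitable deviation — NE.
(Top, R, In): Player 1 can switch to Middle (3.2 → 4). Not NE.
(Top, R, Out): Player 1 can switch to Middle (0.4 → 1.8). Not NE.
(Middle, L, In): Player 1 can switch to Bottom (2.6 → 4.5). Not NE.
(Middle, L, Out): Player 1 can switch to Top (0.7 → 5.8). Not NE.
(Middle, R, In): Player 3 can switch to Out (1 → 5.7). Not NE.
(Middle, R, Out): Player 1 can switch to Bottom (1.8 → 2.7). Not NE.
(Bottom, L, In): Player 2 can switch to R (1.6 → 3.5). Not NE.
(Bottom, L, Out): Player 1 can switch to Top (3.2 → 5.8). Not NE.
(Bottom, R, In): Player 1 can switch to Middle (3.4 → 4). Not NE.
(The remaining 1 profile has a profitable deviation by the same check.)

Pure NE: (Top, L, Out)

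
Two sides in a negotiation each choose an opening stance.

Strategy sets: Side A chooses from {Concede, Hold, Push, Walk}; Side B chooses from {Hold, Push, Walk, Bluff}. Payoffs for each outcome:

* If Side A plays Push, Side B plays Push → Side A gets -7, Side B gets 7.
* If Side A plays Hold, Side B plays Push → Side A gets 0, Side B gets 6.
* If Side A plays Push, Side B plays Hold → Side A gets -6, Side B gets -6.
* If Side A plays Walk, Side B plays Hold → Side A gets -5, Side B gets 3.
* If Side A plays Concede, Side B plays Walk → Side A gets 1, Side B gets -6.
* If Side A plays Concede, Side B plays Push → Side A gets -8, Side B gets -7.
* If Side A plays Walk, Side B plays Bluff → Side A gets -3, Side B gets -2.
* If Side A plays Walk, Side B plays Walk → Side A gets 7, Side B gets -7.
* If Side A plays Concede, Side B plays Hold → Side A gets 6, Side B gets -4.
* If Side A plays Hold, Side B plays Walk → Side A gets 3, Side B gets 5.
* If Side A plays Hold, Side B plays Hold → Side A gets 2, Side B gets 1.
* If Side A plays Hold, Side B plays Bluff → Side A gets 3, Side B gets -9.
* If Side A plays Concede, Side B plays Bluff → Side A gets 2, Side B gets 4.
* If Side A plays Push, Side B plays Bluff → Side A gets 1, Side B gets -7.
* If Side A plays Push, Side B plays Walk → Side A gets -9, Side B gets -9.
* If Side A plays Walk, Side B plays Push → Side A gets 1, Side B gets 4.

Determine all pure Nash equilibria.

Side A against Hold: payoffs 6, 2, -6, -5 → best response Concede.
Side A against Push: payoffs -8, 0, -7, 1 → best response Walk.
Side A against Walk: payoffs 1, 3, -9, 7 → best response Walk.
Side A against Bluff: payoffs 2, 3, 1, -3 → best response Hold.
Side B against Concede: payoffs -4, -7, -6, 4 → best response Bluff.
Side B against Hold: payoffs 1, 6, 5, -9 → best response Push.
Side B against Push: payoffs -6, 7, -9, -7 → best response Push.
Side B against Walk: payoffs 3, 4, -7, -2 → best response Push.
Mutual best responses: (Walk, Push).

The unique pure-strategy Nash equilibrium is (Walk, Push).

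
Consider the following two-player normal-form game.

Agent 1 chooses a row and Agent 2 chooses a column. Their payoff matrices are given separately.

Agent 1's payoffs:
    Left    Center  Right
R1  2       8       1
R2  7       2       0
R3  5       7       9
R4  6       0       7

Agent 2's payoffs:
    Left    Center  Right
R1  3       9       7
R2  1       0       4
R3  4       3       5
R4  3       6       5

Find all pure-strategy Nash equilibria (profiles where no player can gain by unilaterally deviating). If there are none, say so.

Pure-strategy Nash equilibria: (R1, Center), (R3, Right)

Mark each player's best response to every combination of opponents' strategies; a profile where every player is best-responding is a pure Nash equilibrium.
Agent 1 against Left: payoffs 2, 7, 5, 6 → best response R2.
Agent 1 against Center: payoffs 8, 2, 7, 0 → best response R1.
Agent 1 against Right: payoffs 1, 0, 9, 7 → best response R3.
Agent 2 against R1: payoffs 3, 9, 7 → best response Center.
Agent 2 against R2: payoffs 1, 0, 4 → best response Right.
Agent 2 against R3: payoffs 4, 3, 5 → best response Right.
Agent 2 against R4: payoffs 3, 6, 5 → best response Center.
Mutual best responses: (R1, Center); (R3, Right).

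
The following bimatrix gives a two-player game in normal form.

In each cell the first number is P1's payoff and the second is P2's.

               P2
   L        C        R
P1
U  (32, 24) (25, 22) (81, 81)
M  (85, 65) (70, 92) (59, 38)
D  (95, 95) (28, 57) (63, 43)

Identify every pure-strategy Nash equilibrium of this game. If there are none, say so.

Check each profile: it is a Nash equilibrium iff no player can strictly gain by switching unilaterally.
(U, L): P1 can switch to M (32 → 85). Not NE.
(U, C): P1 can switch to M (25 → 70). Not NE.
(U, R): P1 gets 81, best alternative 63; P2 gets 81, best alternative 24. No profitable deviation — NE.
(M, L): P1 can switch to D (85 → 95). Not NE.
(M, C): P1 gets 70, best alternative 28; P2 gets 92, best alternative 65. No profitable deviation — NE.
(M, R): P1 can switch to U (59 → 81). Not NE.
(D, L): P1 gets 95, best alternative 85; P2 gets 95, best alternative 57. No profitable deviation — NE.
(D, C): P1 can switch to M (28 → 70). Not NE.
(D, R): P1 can switch to U (63 → 81). Not NE.

(U, R), (M, C), (D, L)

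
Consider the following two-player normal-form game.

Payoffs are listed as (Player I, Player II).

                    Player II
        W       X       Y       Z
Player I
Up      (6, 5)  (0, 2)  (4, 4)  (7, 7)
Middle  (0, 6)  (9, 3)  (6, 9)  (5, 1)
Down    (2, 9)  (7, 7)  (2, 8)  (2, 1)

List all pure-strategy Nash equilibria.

Player I against W: payoffs 6, 0, 2 → best response Up.
Player I against X: payoffs 0, 9, 7 → best response Middle.
Player I against Y: payoffs 4, 6, 2 → best response Middle.
Player I against Z: payoffs 7, 5, 2 → best response Up.
Player II against Up: payoffs 5, 2, 4, 7 → best response Z.
Player II against Middle: payoffs 6, 3, 9, 1 → best response Y.
Player II against Down: payoffs 9, 7, 8, 1 → best response W.
Mutual best responses: (Up, Z); (Middle, Y).

(Up, Z) and (Middle, Y)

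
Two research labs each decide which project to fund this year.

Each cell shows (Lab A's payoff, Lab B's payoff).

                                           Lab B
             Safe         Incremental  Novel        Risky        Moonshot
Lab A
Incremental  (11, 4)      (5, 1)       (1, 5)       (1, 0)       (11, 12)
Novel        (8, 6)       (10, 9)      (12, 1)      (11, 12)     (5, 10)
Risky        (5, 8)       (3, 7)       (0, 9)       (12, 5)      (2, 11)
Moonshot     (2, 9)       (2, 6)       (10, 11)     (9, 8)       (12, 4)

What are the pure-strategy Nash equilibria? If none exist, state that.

none

Lab A against Safe: payoffs 11, 8, 5, 2 → best response Incremental.
Lab A against Incremental: payoffs 5, 10, 3, 2 → best response Novel.
Lab A against Novel: payoffs 1, 12, 0, 10 → best response Novel.
Lab A against Risky: payoffs 1, 11, 12, 9 → best response Risky.
Lab A against Moonshot: payoffs 11, 5, 2, 12 → best response Moonshot.
Lab B against Incremental: payoffs 4, 1, 5, 0, 12 → best response Moonshot.
Lab B against Novel: payoffs 6, 9, 1, 12, 10 → best response Risky.
Lab B against Risky: payoffs 8, 7, 9, 5, 11 → best response Moonshot.
Lab B against Moonshot: payoffs 9, 6, 11, 8, 4 → best response Novel.
No profile is a mutual best response for all players.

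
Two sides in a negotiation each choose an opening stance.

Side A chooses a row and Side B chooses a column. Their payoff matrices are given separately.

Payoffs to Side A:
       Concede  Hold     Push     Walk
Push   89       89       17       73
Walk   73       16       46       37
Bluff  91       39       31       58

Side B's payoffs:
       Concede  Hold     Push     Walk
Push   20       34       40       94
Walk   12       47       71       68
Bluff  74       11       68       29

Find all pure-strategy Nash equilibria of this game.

(Push, Walk) and (Walk, Push) and (Bluff, Concede)

Side A against Concede: payoffs 89, 73, 91 → best response Bluff.
Side A against Hold: payoffs 89, 16, 39 → best response Push.
Side A against Push: payoffs 17, 46, 31 → best response Walk.
Side A against Walk: payoffs 73, 37, 58 → best response Push.
Side B against Push: payoffs 20, 34, 40, 94 → best response Walk.
Side B against Walk: payoffs 12, 47, 71, 68 → best response Push.
Side B against Bluff: payoffs 74, 11, 68, 29 → best response Concede.
Mutual best responses: (Push, Walk); (Walk, Push); (Bluff, Concede).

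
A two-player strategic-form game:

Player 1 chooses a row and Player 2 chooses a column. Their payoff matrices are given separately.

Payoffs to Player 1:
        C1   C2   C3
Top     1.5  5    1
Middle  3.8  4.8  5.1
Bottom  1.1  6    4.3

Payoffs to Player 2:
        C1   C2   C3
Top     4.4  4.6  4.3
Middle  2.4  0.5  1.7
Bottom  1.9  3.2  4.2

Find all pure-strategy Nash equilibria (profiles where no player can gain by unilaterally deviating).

(Middle, C1)

(Top, C1): Player 1 can switch to Middle (1.5 → 3.8). Not NE.
(Top, C2): Player 1 can switch to Bottom (5 → 6). Not NE.
(Top, C3): Player 1 can switch to Middle (1 → 5.1). Not NE.
(Middle, C1): Player 1 gets 3.8, best alternative 1.5; Player 2 gets 2.4, best alternative 1.7. No profitable deviation — NE.
(Middle, C2): Player 1 can switch to Top (4.8 → 5). Not NE.
(Middle, C3): Player 2 can switch to C1 (1.7 → 2.4). Not NE.
(Bottom, C1): Player 1 can switch to Top (1.1 → 1.5). Not NE.
(Bottom, C2): Player 2 can switch to C3 (3.2 → 4.2). Not NE.
(Bottom, C3): Player 1 can switch to Middle (4.3 → 5.1). Not NE.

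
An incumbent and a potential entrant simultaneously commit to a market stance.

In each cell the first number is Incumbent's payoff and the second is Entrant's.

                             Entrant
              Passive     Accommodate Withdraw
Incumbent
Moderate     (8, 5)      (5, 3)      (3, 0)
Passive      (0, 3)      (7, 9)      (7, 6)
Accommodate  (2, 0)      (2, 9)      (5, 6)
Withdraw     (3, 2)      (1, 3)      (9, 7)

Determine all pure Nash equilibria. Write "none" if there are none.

Mark each player's best response to every combination of opponents' strategies; a profile where every player is best-responding is a pure Nash equilibrium.
Incumbent against Passive: payoffs 8, 0, 2, 3 → best response Moderate.
Incumbent against Accommodate: payoffs 5, 7, 2, 1 → best response Passive.
Incumbent against Withdraw: payoffs 3, 7, 5, 9 → best response Withdraw.
Entrant against Moderate: payoffs 5, 3, 0 → best response Passive.
Entrant against Passive: payoffs 3, 9, 6 → best response Accommodate.
Entrant against Accommodate: payoffs 0, 9, 6 → best response Accommodate.
Entrant against Withdraw: payoffs 2, 3, 7 → best response Withdraw.
Mutual best responses: (Moderate, Passive); (Passive, Accommodate); (Withdraw, Withdraw).

Pure-strategy Nash equilibria: (Moderate, Passive) and (Passive, Accommodate) and (Withdraw, Withdraw)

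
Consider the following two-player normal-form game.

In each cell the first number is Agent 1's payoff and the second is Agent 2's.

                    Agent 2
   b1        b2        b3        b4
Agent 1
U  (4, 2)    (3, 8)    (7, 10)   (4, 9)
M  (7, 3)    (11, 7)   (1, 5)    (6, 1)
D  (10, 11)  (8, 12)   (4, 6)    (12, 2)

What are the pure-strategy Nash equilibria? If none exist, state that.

The pure Nash equilibria are (U, b3) and (M, b2).

Mark each player's best response to every combination of opponents' strategies; a profile where every player is best-responding is a pure Nash equilibrium.
Agent 1 against b1: payoffs 4, 7, 10 → best response D.
Agent 1 against b2: payoffs 3, 11, 8 → best response M.
Agent 1 against b3: payoffs 7, 1, 4 → best response U.
Agent 1 against b4: payoffs 4, 6, 12 → best response D.
Agent 2 against U: payoffs 2, 8, 10, 9 → best response b3.
Agent 2 against M: payoffs 3, 7, 5, 1 → best response b2.
Agent 2 against D: payoffs 11, 12, 6, 2 → best response b2.
Mutual best responses: (U, b3); (M, b2).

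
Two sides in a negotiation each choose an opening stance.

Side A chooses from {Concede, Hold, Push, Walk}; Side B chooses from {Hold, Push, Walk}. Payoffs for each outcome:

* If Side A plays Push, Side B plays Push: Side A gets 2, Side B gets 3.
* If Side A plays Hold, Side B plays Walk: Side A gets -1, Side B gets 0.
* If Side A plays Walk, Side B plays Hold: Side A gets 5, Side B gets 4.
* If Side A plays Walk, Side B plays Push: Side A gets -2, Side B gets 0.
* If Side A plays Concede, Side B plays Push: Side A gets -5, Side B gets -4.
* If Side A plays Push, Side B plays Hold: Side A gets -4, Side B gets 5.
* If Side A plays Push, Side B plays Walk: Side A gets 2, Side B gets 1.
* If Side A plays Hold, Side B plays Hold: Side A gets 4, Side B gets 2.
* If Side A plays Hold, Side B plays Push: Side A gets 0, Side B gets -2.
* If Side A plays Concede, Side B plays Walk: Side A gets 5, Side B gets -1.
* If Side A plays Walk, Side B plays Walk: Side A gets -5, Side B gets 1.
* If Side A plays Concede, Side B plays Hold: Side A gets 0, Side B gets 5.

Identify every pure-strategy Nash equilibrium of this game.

Side A against Hold: payoffs 0, 4, -4, 5 → best response Walk.
Side A against Push: payoffs -5, 0, 2, -2 → best response Push.
Side A against Walk: payoffs 5, -1, 2, -5 → best response Concede.
Side B against Concede: payoffs 5, -4, -1 → best response Hold.
Side B against Hold: payoffs 2, -2, 0 → best response Hold.
Side B against Push: payoffs 5, 3, 1 → best response Hold.
Side B against Walk: payoffs 4, 0, 1 → best response Hold.
Mutual best responses: (Walk, Hold).

(Walk, Hold)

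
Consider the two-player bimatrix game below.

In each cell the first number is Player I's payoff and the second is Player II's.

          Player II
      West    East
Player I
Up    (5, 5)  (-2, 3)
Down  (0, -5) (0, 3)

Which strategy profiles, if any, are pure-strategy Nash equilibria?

Pure-strategy Nash equilibria: (Up, West) and (Down, East)

Player I against West: payoffs 5, 0 → best response Up.
Player I against East: payoffs -2, 0 → best response Down.
Player II against Up: payoffs 5, 3 → best response West.
Player II against Down: payoffs -5, 3 → best response East.
Mutual best responses: (Up, West); (Down, East).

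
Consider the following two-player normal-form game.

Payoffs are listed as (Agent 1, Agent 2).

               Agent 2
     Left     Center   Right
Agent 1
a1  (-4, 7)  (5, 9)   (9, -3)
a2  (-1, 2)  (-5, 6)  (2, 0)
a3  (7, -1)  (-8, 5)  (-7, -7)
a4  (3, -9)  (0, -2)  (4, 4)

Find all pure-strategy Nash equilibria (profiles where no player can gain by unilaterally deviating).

(a1, Center)

(a1, Left): Agent 1 can switch to a2 (-4 → -1). Not NE.
(a1, Center): Agent 1 gets 5, best alternative 0; Agent 2 gets 9, best alternative 7. No profitable deviation — NE.
(a1, Right): Agent 2 can switch to Left (-3 → 7). Not NE.
(a2, Left): Agent 1 can switch to a3 (-1 → 7). Not NE.
(a2, Center): Agent 1 can switch to a1 (-5 → 5). Not NE.
(a2, Right): Agent 1 can switch to a1 (2 → 9). Not NE.
(a3, Left): Agent 2 can switch to Center (-1 → 5). Not NE.
(a3, Center): Agent 1 can switch to a1 (-8 → 5). Not NE.
(a3, Right): Agent 1 can switch to a1 (-7 → 9). Not NE.
(The remaining 3 profiles each have a profitable deviation by the same check.)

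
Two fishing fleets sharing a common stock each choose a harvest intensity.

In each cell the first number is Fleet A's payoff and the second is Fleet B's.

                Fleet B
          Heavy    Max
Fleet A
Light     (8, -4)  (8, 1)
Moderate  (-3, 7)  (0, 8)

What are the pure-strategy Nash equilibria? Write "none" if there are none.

The unique pure-strategy Nash equilibrium is (Light, Max).

Fleet A against Heavy: payoffs 8, -3 → best response Light.
Fleet A against Max: payoffs 8, 0 → best response Light.
Fleet B against Light: payoffs -4, 1 → best response Max.
Fleet B against Moderate: payoffs 7, 8 → best response Max.
Mutual best responses: (Light, Max).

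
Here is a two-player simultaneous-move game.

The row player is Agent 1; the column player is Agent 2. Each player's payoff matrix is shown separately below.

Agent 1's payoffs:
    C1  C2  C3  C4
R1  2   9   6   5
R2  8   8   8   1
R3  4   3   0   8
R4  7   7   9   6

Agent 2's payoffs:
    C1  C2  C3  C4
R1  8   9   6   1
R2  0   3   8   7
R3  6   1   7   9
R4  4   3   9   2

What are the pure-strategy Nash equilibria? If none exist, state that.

Pure-strategy Nash equilibria: (R1, C2); (R3, C4); (R4, C3)

Mark each player's best response to every combination of opponents' strategies; a profile where every player is best-responding is a pure Nash equilibrium.
Agent 1 against C1: payoffs 2, 8, 4, 7 → best response R2.
Agent 1 against C2: payoffs 9, 8, 3, 7 → best response R1.
Agent 1 against C3: payoffs 6, 8, 0, 9 → best response R4.
Agent 1 against C4: payoffs 5, 1, 8, 6 → best response R3.
Agent 2 against R1: payoffs 8, 9, 6, 1 → best response C2.
Agent 2 against R2: payoffs 0, 3, 8, 7 → best response C3.
Agent 2 against R3: payoffs 6, 1, 7, 9 → best response C4.
Agent 2 against R4: payoffs 4, 3, 9, 2 → best response C3.
Mutual best responses: (R1, C2); (R3, C4); (R4, C3).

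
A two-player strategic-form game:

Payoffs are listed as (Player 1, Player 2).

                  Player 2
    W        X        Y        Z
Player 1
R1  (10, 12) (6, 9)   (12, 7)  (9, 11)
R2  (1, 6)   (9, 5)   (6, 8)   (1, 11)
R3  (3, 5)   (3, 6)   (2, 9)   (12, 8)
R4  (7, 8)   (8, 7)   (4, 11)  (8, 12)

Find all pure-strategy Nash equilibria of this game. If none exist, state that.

The unique pure-strategy Nash equilibrium is (R1, W).

For each player, find the best response to each opponent profile; mutual best responses are the pure NE.
Player 1 against W: payoffs 10, 1, 3, 7 → best response R1.
Player 1 against X: payoffs 6, 9, 3, 8 → best response R2.
Player 1 against Y: payoffs 12, 6, 2, 4 → best response R1.
Player 1 against Z: payoffs 9, 1, 12, 8 → best response R3.
Player 2 against R1: payoffs 12, 9, 7, 11 → best response W.
Player 2 against R2: payoffs 6, 5, 8, 11 → best response Z.
Player 2 against R3: payoffs 5, 6, 9, 8 → best response Y.
Player 2 against R4: payoffs 8, 7, 11, 12 → best response Z.
Mutual best responses: (R1, W).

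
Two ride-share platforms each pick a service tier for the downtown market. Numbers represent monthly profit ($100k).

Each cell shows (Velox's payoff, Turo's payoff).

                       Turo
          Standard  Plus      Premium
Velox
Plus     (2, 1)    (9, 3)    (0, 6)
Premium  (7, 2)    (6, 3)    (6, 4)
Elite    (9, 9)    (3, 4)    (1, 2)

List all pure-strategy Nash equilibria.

For each player, find the best response to each opponent profile; mutual best responses are the pure NE.
Velox against Standard: payoffs 2, 7, 9 → best response Elite.
Velox against Plus: payoffs 9, 6, 3 → best response Plus.
Velox against Premium: payoffs 0, 6, 1 → best response Premium.
Turo against Plus: payoffs 1, 3, 6 → best response Premium.
Turo against Premium: payoffs 2, 3, 4 → best response Premium.
Turo against Elite: payoffs 9, 4, 2 → best response Standard.
Mutual best responses: (Premium, Premium); (Elite, Standard).

The pure Nash equilibria are (Premium, Premium), (Elite, Standard).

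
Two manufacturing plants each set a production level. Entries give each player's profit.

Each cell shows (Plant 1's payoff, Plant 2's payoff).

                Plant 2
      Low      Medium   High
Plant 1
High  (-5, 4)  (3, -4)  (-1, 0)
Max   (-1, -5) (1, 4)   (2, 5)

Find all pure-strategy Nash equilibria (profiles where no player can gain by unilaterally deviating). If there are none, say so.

Pure NE: (Max, High)

Plant 1 against Low: payoffs -5, -1 → best response Max.
Plant 1 against Medium: payoffs 3, 1 → best response High.
Plant 1 against High: payoffs -1, 2 → best response Max.
Plant 2 against High: payoffs 4, -4, 0 → best response Low.
Plant 2 against Max: payoffs -5, 4, 5 → best response High.
Mutual best responses: (Max, High).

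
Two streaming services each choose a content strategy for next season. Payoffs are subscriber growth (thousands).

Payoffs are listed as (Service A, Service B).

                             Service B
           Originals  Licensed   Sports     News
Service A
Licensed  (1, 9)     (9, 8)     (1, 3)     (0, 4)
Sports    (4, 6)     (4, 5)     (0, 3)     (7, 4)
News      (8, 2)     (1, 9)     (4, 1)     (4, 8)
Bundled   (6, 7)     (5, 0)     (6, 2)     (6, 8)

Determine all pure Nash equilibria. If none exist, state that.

No pure-strategy Nash equilibrium.

Mark each player's best response to every combination of opponents' strategies; a profile where every player is best-responding is a pure Nash equilibrium.
Service A against Originals: payoffs 1, 4, 8, 6 → best response News.
Service A against Licensed: payoffs 9, 4, 1, 5 → best response Licensed.
Service A against Sports: payoffs 1, 0, 4, 6 → best response Bundled.
Service A against News: payoffs 0, 7, 4, 6 → best response Sports.
Service B against Licensed: payoffs 9, 8, 3, 4 → best response Originals.
Service B against Sports: payoffs 6, 5, 3, 4 → best response Originals.
Service B against News: payoffs 2, 9, 1, 8 → best response Licensed.
Service B against Bundled: payoffs 7, 0, 2, 8 → best response News.
No profile is a mutual best response for all players.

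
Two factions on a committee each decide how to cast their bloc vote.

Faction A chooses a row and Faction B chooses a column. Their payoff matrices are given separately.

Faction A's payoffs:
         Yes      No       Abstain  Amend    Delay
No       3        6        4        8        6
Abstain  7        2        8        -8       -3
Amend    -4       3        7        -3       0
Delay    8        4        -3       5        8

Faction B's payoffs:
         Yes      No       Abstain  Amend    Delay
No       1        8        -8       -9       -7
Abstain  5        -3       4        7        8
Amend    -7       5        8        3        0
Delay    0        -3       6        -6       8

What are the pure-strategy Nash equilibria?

For each player, find the best response to each opponent profile; mutual best responses are the pure NE.
Faction A against Yes: payoffs 3, 7, -4, 8 → best response Delay.
Faction A against No: payoffs 6, 2, 3, 4 → best response No.
Faction A against Abstain: payoffs 4, 8, 7, -3 → best response Abstain.
Faction A against Amend: payoffs 8, -8, -3, 5 → best response No.
Faction A against Delay: payoffs 6, -3, 0, 8 → best response Delay.
Faction B against No: payoffs 1, 8, -8, -9, -7 → best response No.
Faction B against Abstain: payoffs 5, -3, 4, 7, 8 → best response Delay.
Faction B against Amend: payoffs -7, 5, 8, 3, 0 → best response Abstain.
Faction B against Delay: payoffs 0, -3, 6, -6, 8 → best response Delay.
Mutual best responses: (No, No); (Delay, Delay).

Pure-strategy Nash equilibria: (No, No), (Delay, Delay)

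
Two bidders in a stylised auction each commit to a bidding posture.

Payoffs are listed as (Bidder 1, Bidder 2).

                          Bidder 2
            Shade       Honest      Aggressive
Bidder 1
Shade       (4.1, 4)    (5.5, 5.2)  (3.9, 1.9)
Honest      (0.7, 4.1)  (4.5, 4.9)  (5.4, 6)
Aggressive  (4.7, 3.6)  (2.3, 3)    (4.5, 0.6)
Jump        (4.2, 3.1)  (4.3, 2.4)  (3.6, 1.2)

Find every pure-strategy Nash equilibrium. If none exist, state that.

Pure-strategy Nash equilibria: (Shade, Honest); (Honest, Aggressive); (Aggressive, Shade)

Bidder 1 against Shade: payoffs 4.1, 0.7, 4.7, 4.2 → best response Aggressive.
Bidder 1 against Honest: payoffs 5.5, 4.5, 2.3, 4.3 → best response Shade.
Bidder 1 against Aggressive: payoffs 3.9, 5.4, 4.5, 3.6 → best response Honest.
Bidder 2 against Shade: payoffs 4, 5.2, 1.9 → best response Honest.
Bidder 2 against Honest: payoffs 4.1, 4.9, 6 → best response Aggressive.
Bidder 2 against Aggressive: payoffs 3.6, 3, 0.6 → best response Shade.
Bidder 2 against Jump: payoffs 3.1, 2.4, 1.2 → best response Shade.
Mutual best responses: (Shade, Honest); (Honest, Aggressive); (Aggressive, Shade).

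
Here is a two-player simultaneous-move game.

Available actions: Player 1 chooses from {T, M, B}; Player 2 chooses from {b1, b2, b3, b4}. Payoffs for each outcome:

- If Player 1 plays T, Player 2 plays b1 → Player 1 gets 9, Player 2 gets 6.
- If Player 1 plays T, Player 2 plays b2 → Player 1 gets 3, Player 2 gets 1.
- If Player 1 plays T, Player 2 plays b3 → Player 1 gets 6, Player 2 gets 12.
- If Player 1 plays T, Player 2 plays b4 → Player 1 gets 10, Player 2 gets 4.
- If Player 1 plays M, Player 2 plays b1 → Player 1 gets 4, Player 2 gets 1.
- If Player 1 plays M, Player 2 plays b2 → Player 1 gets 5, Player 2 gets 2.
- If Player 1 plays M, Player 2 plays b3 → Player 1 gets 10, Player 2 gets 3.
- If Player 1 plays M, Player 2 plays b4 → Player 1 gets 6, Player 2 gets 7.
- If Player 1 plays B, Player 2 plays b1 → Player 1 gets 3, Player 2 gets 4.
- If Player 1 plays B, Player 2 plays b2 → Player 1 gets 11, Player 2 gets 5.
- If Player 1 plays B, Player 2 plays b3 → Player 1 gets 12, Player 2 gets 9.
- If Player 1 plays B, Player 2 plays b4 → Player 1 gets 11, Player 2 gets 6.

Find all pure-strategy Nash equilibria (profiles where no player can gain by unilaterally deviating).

Player 1 against b1: payoffs 9, 4, 3 → best response T.
Player 1 against b2: payoffs 3, 5, 11 → best response B.
Player 1 against b3: payoffs 6, 10, 12 → best response B.
Player 1 against b4: payoffs 10, 6, 11 → best response B.
Player 2 against T: payoffs 6, 1, 12, 4 → best response b3.
Player 2 against M: payoffs 1, 2, 3, 7 → best response b4.
Player 2 against B: payoffs 4, 5, 9, 6 → best response b3.
Mutual best responses: (B, b3).

The unique pure-strategy Nash equilibrium is (B, b3).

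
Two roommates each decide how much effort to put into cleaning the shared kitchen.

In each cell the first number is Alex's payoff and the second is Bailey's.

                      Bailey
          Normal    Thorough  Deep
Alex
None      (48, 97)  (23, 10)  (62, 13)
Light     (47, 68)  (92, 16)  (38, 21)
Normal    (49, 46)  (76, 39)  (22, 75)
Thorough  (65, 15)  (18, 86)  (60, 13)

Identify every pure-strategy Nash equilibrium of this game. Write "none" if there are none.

This game has no pure Nash equilibrium.

Mark each player's best response to every combination of opponents' strategies; a profile where every player is best-responding is a pure Nash equilibrium.
Alex against Normal: payoffs 48, 47, 49, 65 → best response Thorough.
Alex against Thorough: payoffs 23, 92, 76, 18 → best response Light.
Alex against Deep: payoffs 62, 38, 22, 60 → best response None.
Bailey against None: payoffs 97, 10, 13 → best response Normal.
Bailey against Light: payoffs 68, 16, 21 → best response Normal.
Bailey against Normal: payoffs 46, 39, 75 → best response Deep.
Bailey against Thorough: payoffs 15, 86, 13 → best response Thorough.
No profile is a mutual best response for all players.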